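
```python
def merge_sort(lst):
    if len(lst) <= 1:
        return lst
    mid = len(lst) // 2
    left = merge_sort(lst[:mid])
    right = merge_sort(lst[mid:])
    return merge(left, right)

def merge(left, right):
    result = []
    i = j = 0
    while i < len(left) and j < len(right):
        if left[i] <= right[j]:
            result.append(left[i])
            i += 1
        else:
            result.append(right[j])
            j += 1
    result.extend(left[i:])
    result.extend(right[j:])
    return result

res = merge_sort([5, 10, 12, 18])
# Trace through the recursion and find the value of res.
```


merge_sort([5, 10, 12, 18])
Split into [5, 10] and [12, 18]
Left sorted: [5, 10]
Right sorted: [12, 18]
Merge [5, 10] and [12, 18]
= [5, 10, 12, 18]


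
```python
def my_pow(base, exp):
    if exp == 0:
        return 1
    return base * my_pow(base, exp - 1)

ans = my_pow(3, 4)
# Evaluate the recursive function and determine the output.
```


my_pow(3, 4)
= 3 * my_pow(3, 3)
= 3 * 3 * my_pow(3, 2)
= 3 * 3 * 3 * my_pow(3, 1)
= 3 * 3 * 3 * 3 * my_pow(3, 0)
= 3 * 3 * 3 * 3 * 1
= 81


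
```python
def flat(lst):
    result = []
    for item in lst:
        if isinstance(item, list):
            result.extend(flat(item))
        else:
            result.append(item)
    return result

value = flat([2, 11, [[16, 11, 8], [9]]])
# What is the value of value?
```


flat([2, 11, [[16, 11, 8], [9]]])
Processing each element:
  2 is not a list -> append 2
  11 is not a list -> append 11
  [[16, 11, 8], [9]] is a list -> flat recursively -> [16, 11, 8, 9]
= [2, 11, 16, 11, 8, 9]


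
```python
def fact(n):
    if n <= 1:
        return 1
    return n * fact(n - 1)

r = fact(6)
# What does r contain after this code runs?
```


fact(6)
= 6 * fact(5)
= 6 * 5 * fact(4)
= 6 * 5 * 4 * fact(3)
= 6 * 5 * 4 * 3 * fact(2)
= 6 * 5 * 4 * 3 * 2 * fact(1)
= 6 * 5 * 4 * 3 * 2 * 1
= 720


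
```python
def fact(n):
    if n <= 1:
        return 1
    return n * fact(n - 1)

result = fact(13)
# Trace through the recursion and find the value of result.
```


fact(13)
= 13 * fact(12)
= 13 * 12 * fact(11)
= 13 * 12 * 11 * fact(10)
= 13 * 12 * 11 * 10 * fact(9)
= 13 * 12 * 11 * 10 * 9 * fact(8)
= 13 * 12 * 11 * 10 * 9 * 8 * fact(7)
= 13 * 12 * 11 * 10 * 9 * 8 * 7 * fact(6)
= 13 * 12 * 11 * 10 * 9 * 8 * 7 * 6 * fact(5)
= 13 * 12 * 11 * 10 * 9 * 8 * 7 * 6 * 5 * fact(4)
= 13 * 12 * 11 * 10 * 9 * 8 * 7 * 6 * 5 * 4 * fact(3)
= 13 * 12 * 11 * 10 * 9 * 8 * 7 * 6 * 5 * 4 * 3 * fact(2)
= 13 * 12 * 11 * 10 * 9 * 8 * 7 * 6 * 5 * 4 * 3 * 2 * fact(1)
= 13 * 12 * 11 * 10 * 9 * 8 * 7 * 6 * 5 * 4 * 3 * 2 * 1
= 6227020800


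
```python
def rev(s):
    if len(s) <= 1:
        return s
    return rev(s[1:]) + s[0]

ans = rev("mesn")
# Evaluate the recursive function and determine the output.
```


rev("mesn")
= rev("esn") + "m"
= rev("sn") + "e" + "m"
= rev("n") + "s" + "e" + "m"
= "n" + "s" + "e" + "m"
= "nsem"


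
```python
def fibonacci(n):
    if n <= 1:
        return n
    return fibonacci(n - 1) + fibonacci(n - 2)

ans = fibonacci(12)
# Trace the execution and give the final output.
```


fibonacci(12)
= fibonacci(11) + fibonacci(10)
= (fibonacci(10) + fibonacci(9)) + fibonacci(10)
Computing bottom-up: fibonacci(0)=0, fibonacci(1)=1, fibonacci(2)=1, fibonacci(3)=2, fibonacci(4)=3, fibonacci(5)=5, fibonacci(6)=8, fibonacci(7)=13, fibonacci(8)=21, fibonacci(9)=34, fibonacci(10)=55, fibonacci(11)=89, fibonacci(12)=144
= 144


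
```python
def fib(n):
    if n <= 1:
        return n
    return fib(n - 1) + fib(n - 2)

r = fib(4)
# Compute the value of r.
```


fib(4)
= fib(3) + fib(2)
= (fib(2) + fib(1)) + fib(2)
Computing bottom-up: fib(0)=0, fib(1)=1, fib(2)=1, fib(3)=2, fib(4)=3
= 3


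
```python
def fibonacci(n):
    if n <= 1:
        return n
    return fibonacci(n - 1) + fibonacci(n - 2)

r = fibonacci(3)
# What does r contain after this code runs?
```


fibonacci(3)
= fibonacci(2) + fibonacci(1)
Computing bottom-up: fibonacci(0)=0, fibonacci(1)=1, fibonacci(2)=1, fibonacci(3)=2
= 2


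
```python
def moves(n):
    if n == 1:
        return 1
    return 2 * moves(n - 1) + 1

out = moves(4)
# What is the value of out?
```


moves(4)
= 2 * moves(3) + 1
= 2 * (2 * moves(2) + 1) + 1
= 2 * (2 * (2 * moves(1) + 1) + 1) + 1
Now compute bottom-up:
moves(1) = 1
moves(2) = 2 * 1 + 1 = 3
moves(3) = 2 * 3 + 1 = 7
moves(4) = 2 * 7 + 1 = 15
= 15


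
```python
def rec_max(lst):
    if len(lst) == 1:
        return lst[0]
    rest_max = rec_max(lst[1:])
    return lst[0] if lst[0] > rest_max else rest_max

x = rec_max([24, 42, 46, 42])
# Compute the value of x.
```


rec_max([24, 42, 46, 42])
= compare 24 with rec_max([42, 46, 42])
= compare 42 with rec_max([46, 42])
= compare 46 with rec_max([42])
Base: rec_max([42]) = 42
compare 46 with 42: max = 46
compare 42 with 46: max = 46
compare 24 with 46: max = 46
= 46


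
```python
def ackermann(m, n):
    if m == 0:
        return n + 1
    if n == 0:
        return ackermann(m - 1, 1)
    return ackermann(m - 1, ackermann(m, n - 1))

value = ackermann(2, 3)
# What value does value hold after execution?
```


ackermann(2, 3)
= ackermann(1, ackermann(2, 2))
First compute ackermann(2, 2) = 7
= ackermann(1, 7)
= 9


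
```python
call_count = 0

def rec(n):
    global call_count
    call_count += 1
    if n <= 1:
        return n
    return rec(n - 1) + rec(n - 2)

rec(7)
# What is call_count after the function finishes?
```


rec(7) calls rec(6) and rec(5); each non-base call branches into two more.
Let C(k) = total number of calls made by rec(k), including the call to rec(k) itself.
Base cases: C(0) = 1, C(1) = 1
Recurrence: C(k) = 1 + C(k-1) + C(k-2)
  C(2) = 1 + C(1) + C(0) = 1 + 1 + 1 = 3
  C(3) = 1 + C(2) + C(1) = 1 + 3 + 1 = 5
  C(4) = 1 + C(3) + C(2) = 1 + 5 + 3 = 9
  C(5) = 1 + C(4) + C(3) = 1 + 9 + 5 = 15
  C(6) = 1 + C(5) + C(4) = 1 + 15 + 9 = 25
  C(7) = 1 + C(6) + C(5) = 1 + 25 + 15 = 41
Total calls = C(7) = 41


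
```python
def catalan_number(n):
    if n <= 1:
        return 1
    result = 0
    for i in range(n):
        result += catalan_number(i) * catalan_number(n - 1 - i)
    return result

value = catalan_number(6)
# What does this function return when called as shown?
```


catalan_number(6)
= sum of catalan_number(i) * catalan_number(6-1-i) for i in 0..5
First compute sub-values bottom-up:
  catalan_number(0) = 1, catalan_number(1) = 1
  catalan_number(2) = 1*1 + 1*1 = 2
  catalan_number(3) = 1*2 + 1*1 + 2*1 = 5
  catalan_number(4) = 1*5 + 1*2 + 2*1 + 5*1 = 14
  catalan_number(5) = 1*14 + 1*5 + 2*2 + 5*1 + 14*1 = 42
Now catalan_number(6):
  catalan_number(0)*catalan_number(5) = 1*42 = 42
  catalan_number(1)*catalan_number(4) = 1*14 = 14
  catalan_number(2)*catalan_number(3) = 2*5 = 10
  catalan_number(3)*catalan_number(2) = 5*2 = 10
  catalan_number(4)*catalan_number(1) = 14*1 = 14
  catalan_number(5)*catalan_number(0) = 42*1 = 42
= 42 + 14 + 10 + 10 + 14 + 42
= 132


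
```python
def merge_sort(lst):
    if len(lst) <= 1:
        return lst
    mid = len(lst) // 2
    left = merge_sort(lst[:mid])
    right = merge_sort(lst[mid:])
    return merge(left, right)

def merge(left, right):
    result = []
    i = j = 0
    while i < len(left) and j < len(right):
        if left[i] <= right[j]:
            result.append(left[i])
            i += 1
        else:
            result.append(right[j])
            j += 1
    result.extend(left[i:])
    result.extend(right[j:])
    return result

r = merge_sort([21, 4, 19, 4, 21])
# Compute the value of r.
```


merge_sort([21, 4, 19, 4, 21])
Split into [21, 4] and [19, 4, 21]
Left sorted: [4, 21]
Right sorted: [4, 19, 21]
Merge [4, 21] and [4, 19, 21]
= [4, 4, 19, 21, 21]


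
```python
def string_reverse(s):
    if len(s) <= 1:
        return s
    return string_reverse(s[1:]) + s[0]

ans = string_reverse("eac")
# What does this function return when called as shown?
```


string_reverse("eac")
= string_reverse("ac") + "e"
= string_reverse("c") + "a" + "e"
= "c" + "a" + "e"
= "cae"


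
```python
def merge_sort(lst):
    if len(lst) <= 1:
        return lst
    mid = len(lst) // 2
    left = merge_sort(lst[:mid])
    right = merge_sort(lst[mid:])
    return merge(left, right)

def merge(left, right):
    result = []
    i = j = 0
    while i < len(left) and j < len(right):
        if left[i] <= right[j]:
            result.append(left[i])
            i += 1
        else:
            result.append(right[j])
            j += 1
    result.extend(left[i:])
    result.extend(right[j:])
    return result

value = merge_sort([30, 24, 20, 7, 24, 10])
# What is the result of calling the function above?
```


merge_sort([30, 24, 20, 7, 24, 10])
Split into [30, 24, 20] and [7, 24, 10]
Left sorted: [20, 24, 30]
Right sorted: [7, 10, 24]
Merge [20, 24, 30] and [7, 10, 24]
= [7, 10, 20, 24, 24, 30]


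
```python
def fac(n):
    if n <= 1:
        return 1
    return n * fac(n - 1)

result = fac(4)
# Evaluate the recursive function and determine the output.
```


fac(4)
= 4 * fac(3)
= 4 * 3 * fac(2)
= 4 * 3 * 2 * fac(1)
= 4 * 3 * 2 * 1
= 24


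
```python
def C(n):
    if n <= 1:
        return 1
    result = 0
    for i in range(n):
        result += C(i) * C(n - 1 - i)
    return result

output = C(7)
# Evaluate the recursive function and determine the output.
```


C(7)
= sum of C(i) * C(7-1-i) for i in 0..6
First compute sub-values bottom-up:
  C(0) = 1, C(1) = 1
  C(2) = 1*1 + 1*1 = 2
  C(3) = 1*2 + 1*1 + 2*1 = 5
  C(4) = 1*5 + 1*2 + 2*1 + 5*1 = 14
  C(5) = 1*14 + 1*5 + 2*2 + 5*1 + 14*1 = 42
  C(6) = 1*42 + 1*14 + 2*5 + 5*2 + 14*1 + 42*1 = 132
Now C(7):
  C(0)*C(6) = 1*132 = 132
  C(1)*C(5) = 1*42 = 42
  C(2)*C(4) = 2*14 = 28
  C(3)*C(3) = 5*5 = 25
  C(4)*C(2) = 14*2 = 28
  C(5)*C(1) = 42*1 = 42
  C(6)*C(0) = 132*1 = 132
= 132 + 42 + 28 + 25 + 28 + 42 + 132
= 429


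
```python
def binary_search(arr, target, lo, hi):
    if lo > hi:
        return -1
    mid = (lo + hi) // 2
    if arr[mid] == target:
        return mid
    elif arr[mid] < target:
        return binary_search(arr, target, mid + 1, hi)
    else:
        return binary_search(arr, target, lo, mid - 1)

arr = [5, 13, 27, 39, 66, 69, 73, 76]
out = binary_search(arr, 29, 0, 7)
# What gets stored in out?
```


binary_search(arr, 29, 0, 7)
lo=0, hi=7, mid=3, arr[mid]=39
39 > 29, search left half
lo=0, hi=2, mid=1, arr[mid]=13
13 < 29, search right half
lo=2, hi=2, mid=2, arr[mid]=27
27 < 29, search right half
lo > hi, target not found, return -1
= -1


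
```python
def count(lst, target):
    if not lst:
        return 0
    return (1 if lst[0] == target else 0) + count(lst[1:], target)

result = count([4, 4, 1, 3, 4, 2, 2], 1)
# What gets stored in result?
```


count([4, 4, 1, 3, 4, 2, 2], 1)
lst[0]=4 != 1: 0 + count([4, 1, 3, 4, 2, 2], 1)
lst[0]=4 != 1: 0 + count([1, 3, 4, 2, 2], 1)
lst[0]=1 == 1: 1 + count([3, 4, 2, 2], 1)
lst[0]=3 != 1: 0 + count([4, 2, 2], 1)
lst[0]=4 != 1: 0 + count([2, 2], 1)
lst[0]=2 != 1: 0 + count([2], 1)
lst[0]=2 != 1: 0 + count([], 1)
= 1


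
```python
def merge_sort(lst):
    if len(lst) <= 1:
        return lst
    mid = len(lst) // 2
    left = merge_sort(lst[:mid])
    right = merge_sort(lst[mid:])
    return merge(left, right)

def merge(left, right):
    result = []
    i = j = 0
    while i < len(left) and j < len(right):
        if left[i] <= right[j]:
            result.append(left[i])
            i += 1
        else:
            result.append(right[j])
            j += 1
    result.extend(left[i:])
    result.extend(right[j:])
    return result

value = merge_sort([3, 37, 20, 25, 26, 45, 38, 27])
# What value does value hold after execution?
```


merge_sort([3, 37, 20, 25, 26, 45, 38, 27])
Split into [3, 37, 20, 25] and [26, 45, 38, 27]
Left sorted: [3, 20, 25, 37]
Right sorted: [26, 27, 38, 45]
Merge [3, 20, 25, 37] and [26, 27, 38, 45]
= [3, 20, 25, 26, 27, 37, 38, 45]


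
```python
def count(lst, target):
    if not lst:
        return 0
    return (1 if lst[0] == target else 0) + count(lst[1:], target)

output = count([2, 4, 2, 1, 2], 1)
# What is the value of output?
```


count([2, 4, 2, 1, 2], 1)
lst[0]=2 != 1: 0 + count([4, 2, 1, 2], 1)
lst[0]=4 != 1: 0 + count([2, 1, 2], 1)
lst[0]=2 != 1: 0 + count([1, 2], 1)
lst[0]=1 == 1: 1 + count([2], 1)
lst[0]=2 != 1: 0 + count([], 1)
= 1


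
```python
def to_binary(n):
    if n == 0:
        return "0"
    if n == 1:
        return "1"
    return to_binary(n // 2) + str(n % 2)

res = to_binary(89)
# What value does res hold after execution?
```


to_binary(89)
= to_binary(44) + "1"
= to_binary(22) + "0" + "1"
= to_binary(11) + "0" + "0" + "1"
= to_binary(5) + "1" + "0" + "0" + "1"
= to_binary(2) + "1" + "1" + "0" + "0" + "1"
= to_binary(1) + "0" + "1" + "1" + "0" + "0" + "1"
= "1" + "0" + "1" + "1" + "0" + "0" + "1"
= "1011001"


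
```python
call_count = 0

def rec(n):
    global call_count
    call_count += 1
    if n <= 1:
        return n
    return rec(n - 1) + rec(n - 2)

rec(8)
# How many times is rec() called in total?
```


rec(8) calls rec(7) and rec(6); each non-base call branches into two more.
Let C(k) = total number of calls made by rec(k), including the call to rec(k) itself.
Base cases: C(0) = 1, C(1) = 1
Recurrence: C(k) = 1 + C(k-1) + C(k-2)
  C(2) = 1 + C(1) + C(0) = 1 + 1 + 1 = 3
  C(3) = 1 + C(2) + C(1) = 1 + 3 + 1 = 5
  C(4) = 1 + C(3) + C(2) = 1 + 5 + 3 = 9
  C(5) = 1 + C(4) + C(3) = 1 + 9 + 5 = 15
  C(6) = 1 + C(5) + C(4) = 1 + 15 + 9 = 25
  C(7) = 1 + C(6) + C(5) = 1 + 25 + 15 = 41
  C(8) = 1 + C(7) + C(6) = 1 + 41 + 25 = 67
Total calls = C(8) = 67


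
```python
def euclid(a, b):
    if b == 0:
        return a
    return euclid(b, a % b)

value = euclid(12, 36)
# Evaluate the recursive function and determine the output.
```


euclid(12, 36)
= euclid(36, 12 % 36) = euclid(36, 12)
= euclid(12, 36 % 12) = euclid(12, 0)
b == 0, return a = 12


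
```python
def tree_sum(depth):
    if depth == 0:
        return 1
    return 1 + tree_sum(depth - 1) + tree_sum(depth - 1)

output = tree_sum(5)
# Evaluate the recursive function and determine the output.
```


tree_sum(5)
= 1 + tree_sum(4) + tree_sum(4)
= 1 + 2 * tree_sum(4)
tree_sum(k) = 2^(k+1) - 1
tree_sum(0) = 1
tree_sum(1) = 3
tree_sum(2) = 7
tree_sum(3) = 15
tree_sum(4) = 31
tree_sum(5) = 2^6 - 1 = 63


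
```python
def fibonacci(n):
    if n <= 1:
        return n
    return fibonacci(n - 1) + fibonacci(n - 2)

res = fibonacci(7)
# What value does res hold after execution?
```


fibonacci(7)
= fibonacci(6) + fibonacci(5)
= (fibonacci(5) + fibonacci(4)) + fibonacci(5)
Computing bottom-up: fibonacci(0)=0, fibonacci(1)=1, fibonacci(2)=1, fibonacci(3)=2, fibonacci(4)=3, fibonacci(5)=5, fibonacci(6)=8, fibonacci(7)=13
= 13


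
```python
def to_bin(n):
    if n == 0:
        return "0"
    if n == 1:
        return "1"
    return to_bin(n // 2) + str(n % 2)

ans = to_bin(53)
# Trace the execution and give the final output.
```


to_bin(53)
= to_bin(26) + "1"
= to_bin(13) + "0" + "1"
= to_bin(6) + "1" + "0" + "1"
= to_bin(3) + "0" + "1" + "0" + "1"
= to_bin(1) + "1" + "0" + "1" + "0" + "1"
= "1" + "1" + "0" + "1" + "0" + "1"
= "110101"


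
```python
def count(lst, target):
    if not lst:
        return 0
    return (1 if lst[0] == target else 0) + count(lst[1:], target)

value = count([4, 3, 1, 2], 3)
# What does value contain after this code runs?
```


count([4, 3, 1, 2], 3)
lst[0]=4 != 3: 0 + count([3, 1, 2], 3)
lst[0]=3 == 3: 1 + count([1, 2], 3)
lst[0]=1 != 3: 0 + count([2], 3)
lst[0]=2 != 3: 0 + count([], 3)
= 1


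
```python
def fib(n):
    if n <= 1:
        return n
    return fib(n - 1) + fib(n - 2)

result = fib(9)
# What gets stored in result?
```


fib(9)
= fib(8) + fib(7)
= (fib(7) + fib(6)) + fib(7)
Computing bottom-up: fib(0)=0, fib(1)=1, fib(2)=1, fib(3)=2, fib(4)=3, fib(5)=5, fib(6)=8, fib(7)=13, fib(8)=21, fib(9)=34
= 34


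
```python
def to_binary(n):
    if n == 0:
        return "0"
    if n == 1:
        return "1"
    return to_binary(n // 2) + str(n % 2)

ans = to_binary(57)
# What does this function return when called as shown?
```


to_binary(57)
= to_binary(28) + "1"
= to_binary(14) + "0" + "1"
= to_binary(7) + "0" + "0" + "1"
= to_binary(3) + "1" + "0" + "0" + "1"
= to_binary(1) + "1" + "1" + "0" + "0" + "1"
= "1" + "1" + "1" + "0" + "0" + "1"
= "111001"


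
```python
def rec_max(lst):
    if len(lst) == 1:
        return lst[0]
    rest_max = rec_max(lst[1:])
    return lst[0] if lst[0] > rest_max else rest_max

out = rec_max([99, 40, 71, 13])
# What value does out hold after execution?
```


rec_max([99, 40, 71, 13])
= compare 99 with rec_max([40, 71, 13])
= compare 40 with rec_max([71, 13])
= compare 71 with rec_max([13])
Base: rec_max([13]) = 13
compare 71 with 13: max = 71
compare 40 with 71: max = 71
compare 99 with 71: max = 99
= 99


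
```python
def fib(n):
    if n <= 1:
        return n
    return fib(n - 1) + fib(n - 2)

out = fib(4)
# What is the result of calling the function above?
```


fib(4)
= fib(3) + fib(2)
= (fib(2) + fib(1)) + fib(2)
Computing bottom-up: fib(0)=0, fib(1)=1, fib(2)=1, fib(3)=2, fib(4)=3
= 3


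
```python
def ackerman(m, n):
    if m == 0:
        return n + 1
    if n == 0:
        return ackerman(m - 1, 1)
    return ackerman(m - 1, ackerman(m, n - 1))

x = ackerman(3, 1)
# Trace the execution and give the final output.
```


ackerman(3, 1)
= ackerman(2, ackerman(3, 0))
First compute ackerman(3, 0) = 5
= ackerman(2, 5)
= 13


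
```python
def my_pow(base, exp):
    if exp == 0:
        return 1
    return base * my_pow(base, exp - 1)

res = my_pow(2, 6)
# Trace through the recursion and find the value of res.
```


my_pow(2, 6)
= 2 * my_pow(2, 5)
= 2 * 2 * my_pow(2, 4)
= 2 * 2 * 2 * my_pow(2, 3)
= 2 * 2 * 2 * 2 * my_pow(2, 2)
= 2 * 2 * 2 * 2 * 2 * my_pow(2, 1)
= 2 * 2 * 2 * 2 * 2 * 2 * my_pow(2, 0)
= 2 * 2 * 2 * 2 * 2 * 2 * 1
= 64


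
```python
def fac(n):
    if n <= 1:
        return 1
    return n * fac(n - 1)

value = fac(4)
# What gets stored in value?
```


fac(4)
= 4 * fac(3)
= 4 * 3 * fac(2)
= 4 * 3 * 2 * fac(1)
= 4 * 3 * 2 * 1
= 24


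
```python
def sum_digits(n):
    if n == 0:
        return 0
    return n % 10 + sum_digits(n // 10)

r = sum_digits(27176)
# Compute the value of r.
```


sum_digits(27176)
= 6 + sum_digits(2717)
= 6 + 7 + sum_digits(271)
= 6 + 7 + 1 + sum_digits(27)
= 6 + 7 + 1 + 7 + sum_digits(2)
= 6 + 7 + 1 + 7 + 2 + sum_digits(0)
= 6 + 7 + 1 + 7 + 2 + 0
= 23


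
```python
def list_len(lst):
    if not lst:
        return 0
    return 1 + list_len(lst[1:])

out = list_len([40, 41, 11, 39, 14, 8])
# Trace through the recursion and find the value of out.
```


list_len([40, 41, 11, 39, 14, 8])
= 1 + list_len([41, 11, 39, 14, 8])
= 1 + 1 + list_len([11, 39, 14, 8])
= 1 + 1 + 1 + list_len([39, 14, 8])
= 1 + 1 + 1 + 1 + list_len([14, 8])
= 1 + 1 + 1 + 1 + 1 + list_len([8])
= 1 + 1 + 1 + 1 + 1 + 1 + list_len([])
= 1 + 1 + 1 + 1 + 1 + 1 + 0
= 6


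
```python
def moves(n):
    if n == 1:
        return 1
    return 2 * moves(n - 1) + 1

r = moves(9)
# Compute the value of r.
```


moves(9)
= 2 * moves(8) + 1
= 2 * (2 * moves(7) + 1) + 1
= 2 * (2 * (2 * moves(6) + 1) + 1) + 1
= 2 * (2 * (2 * (2 * moves(5) + 1) + 1) + 1) + 1
= 2 * (2 * (2 * (2 * (2 * moves(4) + 1) + 1) + 1) + 1) + 1
= 2 * (2 * (2 * (2 * (2 * (2 * moves(3) + 1) + 1) + 1) + 1) + 1) + 1
= 2 * (2 * (2 * (2 * (2 * (2 * (2 * moves(2) + 1) + 1) + 1) + 1) + 1) + 1) + 1
= 2 * (2 * (2 * (2 * (2 * (2 * (2 * (2 * moves(1) + 1) + 1) + 1) + 1) + 1) + 1) + 1) + 1
Now compute bottom-up:
moves(1) = 1
moves(2) = 2 * 1 + 1 = 3
moves(3) = 2 * 3 + 1 = 7
moves(4) = 2 * 7 + 1 = 15
moves(5) = 2 * 15 + 1 = 31
moves(6) = 2 * 31 + 1 = 63
moves(7) = 2 * 63 + 1 = 127
moves(8) = 2 * 127 + 1 = 255
moves(9) = 2 * 255 + 1 = 511
= 511


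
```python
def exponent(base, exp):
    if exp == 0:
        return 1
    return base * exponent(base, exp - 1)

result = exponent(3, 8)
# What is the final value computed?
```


exponent(3, 8)
= 3 * exponent(3, 7)
= 3 * 3 * exponent(3, 6)
= 3 * 3 * 3 * exponent(3, 5)
= 3 * 3 * 3 * 3 * exponent(3, 4)
= 3 * 3 * 3 * 3 * 3 * exponent(3, 3)
= 3 * 3 * 3 * 3 * 3 * 3 * exponent(3, 2)
= 3 * 3 * 3 * 3 * 3 * 3 * 3 * exponent(3, 1)
= 3 * 3 * 3 * 3 * 3 * 3 * 3 * 3 * exponent(3, 0)
= 3 * 3 * 3 * 3 * 3 * 3 * 3 * 3 * 1
= 6561


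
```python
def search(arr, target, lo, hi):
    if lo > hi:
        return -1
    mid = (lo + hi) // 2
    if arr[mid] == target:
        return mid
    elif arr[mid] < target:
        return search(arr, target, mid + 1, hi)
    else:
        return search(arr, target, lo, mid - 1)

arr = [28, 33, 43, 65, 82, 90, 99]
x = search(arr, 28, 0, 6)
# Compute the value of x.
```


search(arr, 28, 0, 6)
lo=0, hi=6, mid=3, arr[mid]=65
65 > 28, search left half
lo=0, hi=2, mid=1, arr[mid]=33
33 > 28, search left half
lo=0, hi=0, mid=0, arr[mid]=28
arr[0] == 28, found at index 0
= 0


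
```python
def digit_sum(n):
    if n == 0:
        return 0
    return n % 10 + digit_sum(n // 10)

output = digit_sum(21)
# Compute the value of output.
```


digit_sum(21)
= 1 + digit_sum(2)
= 1 + 2 + digit_sum(0)
= 1 + 2 + 0
= 3


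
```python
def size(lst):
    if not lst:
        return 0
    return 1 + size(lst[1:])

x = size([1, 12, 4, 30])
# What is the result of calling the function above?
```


size([1, 12, 4, 30])
= 1 + size([12, 4, 30])
= 1 + 1 + size([4, 30])
= 1 + 1 + 1 + size([30])
= 1 + 1 + 1 + 1 + size([])
= 1 + 1 + 1 + 1 + 0
= 4


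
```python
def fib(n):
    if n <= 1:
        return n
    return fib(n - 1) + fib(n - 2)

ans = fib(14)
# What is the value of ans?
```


fib(14)
= fib(13) + fib(12)
= (fib(12) + fib(11)) + fib(12)
Computing bottom-up: fib(0)=0, fib(1)=1, fib(2)=1, fib(3)=2, fib(4)=3, fib(5)=5, fib(6)=8, fib(7)=13, fib(8)=21, fib(9)=34, fib(10)=55, fib(11)=89, fib(12)=144, fib(13)=233, fib(14)=377
= 377


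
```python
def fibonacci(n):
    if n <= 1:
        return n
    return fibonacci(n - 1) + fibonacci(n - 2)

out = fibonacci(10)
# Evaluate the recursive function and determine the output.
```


fibonacci(10)
= fibonacci(9) + fibonacci(8)
= (fibonacci(8) + fibonacci(7)) + fibonacci(8)
Computing bottom-up: fibonacci(0)=0, fibonacci(1)=1, fibonacci(2)=1, fibonacci(3)=2, fibonacci(4)=3, fibonacci(5)=5, fibonacci(6)=8, fibonacci(7)=13, fibonacci(8)=21, fibonacci(9)=34, fibonacci(10)=55
= 55


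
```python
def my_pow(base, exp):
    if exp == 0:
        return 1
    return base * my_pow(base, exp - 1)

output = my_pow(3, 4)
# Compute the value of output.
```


my_pow(3, 4)
= 3 * my_pow(3, 3)
= 3 * 3 * my_pow(3, 2)
= 3 * 3 * 3 * my_pow(3, 1)
= 3 * 3 * 3 * 3 * my_pow(3, 0)
= 3 * 3 * 3 * 3 * 1
= 81


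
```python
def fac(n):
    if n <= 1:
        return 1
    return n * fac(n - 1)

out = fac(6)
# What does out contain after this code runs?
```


fac(6)
= 6 * fac(5)
= 6 * 5 * fac(4)
= 6 * 5 * 4 * fac(3)
= 6 * 5 * 4 * 3 * fac(2)
= 6 * 5 * 4 * 3 * 2 * fac(1)
= 6 * 5 * 4 * 3 * 2 * 1
= 720


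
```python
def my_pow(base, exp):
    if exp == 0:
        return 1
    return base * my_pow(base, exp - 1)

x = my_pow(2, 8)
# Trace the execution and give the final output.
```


my_pow(2, 8)
= 2 * my_pow(2, 7)
= 2 * 2 * my_pow(2, 6)
= 2 * 2 * 2 * my_pow(2, 5)
= 2 * 2 * 2 * 2 * my_pow(2, 4)
= 2 * 2 * 2 * 2 * 2 * my_pow(2, 3)
= 2 * 2 * 2 * 2 * 2 * 2 * my_pow(2, 2)
= 2 * 2 * 2 * 2 * 2 * 2 * 2 * my_pow(2, 1)
= 2 * 2 * 2 * 2 * 2 * 2 * 2 * 2 * my_pow(2, 0)
= 2 * 2 * 2 * 2 * 2 * 2 * 2 * 2 * 1
= 256


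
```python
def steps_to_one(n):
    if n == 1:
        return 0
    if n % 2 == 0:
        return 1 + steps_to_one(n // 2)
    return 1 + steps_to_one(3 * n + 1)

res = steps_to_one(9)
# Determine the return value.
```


steps_to_one(9)
9 is odd -> 3*9+1 = 28 -> steps_to_one(28)
28 is even -> steps_to_one(14)
14 is even -> steps_to_one(7)
7 is odd -> 3*7+1 = 22 -> steps_to_one(22)
22 is even -> steps_to_one(11)
11 is odd -> 3*11+1 = 34 -> steps_to_one(34)
34 is even -> steps_to_one(17)
17 is odd -> 3*17+1 = 52 -> steps_to_one(52)
52 is even -> steps_to_one(26)
26 is even -> steps_to_one(13)
13 is odd -> 3*13+1 = 40 -> steps_to_one(40)
40 is even -> steps_to_one(20)
20 is even -> steps_to_one(10)
10 is even -> steps_to_one(5)
5 is odd -> 3*5+1 = 16 -> steps_to_one(16)
16 is even -> steps_to_one(8)
8 is even -> steps_to_one(4)
4 is even -> steps_to_one(2)
2 is even -> steps_to_one(1)
Reached 1 after 19 steps
= 19


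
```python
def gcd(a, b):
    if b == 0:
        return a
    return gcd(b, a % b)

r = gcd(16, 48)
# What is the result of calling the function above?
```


gcd(16, 48)
= gcd(48, 16 % 48) = gcd(48, 16)
= gcd(16, 48 % 16) = gcd(16, 0)
b == 0, return a = 16


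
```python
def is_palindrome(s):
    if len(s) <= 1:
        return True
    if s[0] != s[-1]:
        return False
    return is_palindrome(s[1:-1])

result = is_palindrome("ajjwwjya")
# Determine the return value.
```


is_palindrome("ajjwwjya")
"ajjwwjya": s[0]='a' == s[-1]='a' -> is_palindrome("jjwwjy")
"jjwwjy": s[0]='j' != s[-1]='y' -> False
= False


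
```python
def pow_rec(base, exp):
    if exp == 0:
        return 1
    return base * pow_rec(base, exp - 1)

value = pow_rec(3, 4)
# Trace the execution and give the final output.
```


pow_rec(3, 4)
= 3 * pow_rec(3, 3)
= 3 * 3 * pow_rec(3, 2)
= 3 * 3 * 3 * pow_rec(3, 1)
= 3 * 3 * 3 * 3 * pow_rec(3, 0)
= 3 * 3 * 3 * 3 * 1
= 81


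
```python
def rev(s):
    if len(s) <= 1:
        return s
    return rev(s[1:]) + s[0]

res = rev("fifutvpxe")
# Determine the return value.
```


rev("fifutvpxe")
= rev("ifutvpxe") + "f"
= rev("futvpxe") + "i" + "f"
= rev("utvpxe") + "f" + "i" + "f"
= rev("tvpxe") + "u" + "f" + "i" + "f"
= rev("vpxe") + "t" + "u" + "f" + "i" + "f"
= rev("pxe") + "v" + "t" + "u" + "f" + "i" + "f"
= rev("xe") + "p" + "v" + "t" + "u" + "f" + "i" + "f"
= rev("e") + "x" + "p" + "v" + "t" + "u" + "f" + "i" + "f"
= "e" + "x" + "p" + "v" + "t" + "u" + "f" + "i" + "f"
= "expvtufif"


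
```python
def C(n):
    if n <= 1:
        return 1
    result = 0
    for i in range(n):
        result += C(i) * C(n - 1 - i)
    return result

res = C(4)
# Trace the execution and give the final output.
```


C(4)
= sum of C(i) * C(4-1-i) for i in 0..3
First compute sub-values bottom-up:
  C(0) = 1, C(1) = 1
  C(2) = 1*1 + 1*1 = 2
  C(3) = 1*2 + 1*1 + 2*1 = 5
Now C(4):
  C(0)*C(3) = 1*5 = 5
  C(1)*C(2) = 1*2 = 2
  C(2)*C(1) = 2*1 = 2
  C(3)*C(0) = 5*1 = 5
= 5 + 2 + 2 + 5
= 14


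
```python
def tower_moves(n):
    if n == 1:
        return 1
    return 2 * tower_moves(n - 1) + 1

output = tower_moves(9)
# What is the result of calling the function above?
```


tower_moves(9)
= 2 * tower_moves(8) + 1
= 2 * (2 * tower_moves(7) + 1) + 1
= 2 * (2 * (2 * tower_moves(6) + 1) + 1) + 1
= 2 * (2 * (2 * (2 * tower_moves(5) + 1) + 1) + 1) + 1
= 2 * (2 * (2 * (2 * (2 * tower_moves(4) + 1) + 1) + 1) + 1) + 1
= 2 * (2 * (2 * (2 * (2 * (2 * tower_moves(3) + 1) + 1) + 1) + 1) + 1) + 1
= 2 * (2 * (2 * (2 * (2 * (2 * (2 * tower_moves(2) + 1) + 1) + 1) + 1) + 1) + 1) + 1
= 2 * (2 * (2 * (2 * (2 * (2 * (2 * (2 * tower_moves(1) + 1) + 1) + 1) + 1) + 1) + 1) + 1) + 1
Now compute bottom-up:
tower_moves(1) = 1
tower_moves(2) = 2 * 1 + 1 = 3
tower_moves(3) = 2 * 3 + 1 = 7
tower_moves(4) = 2 * 7 + 1 = 15
tower_moves(5) = 2 * 15 + 1 = 31
tower_moves(6) = 2 * 31 + 1 = 63
tower_moves(7) = 2 * 63 + 1 = 127
tower_moves(8) = 2 * 127 + 1 = 255
tower_moves(9) = 2 * 255 + 1 = 511
= 511


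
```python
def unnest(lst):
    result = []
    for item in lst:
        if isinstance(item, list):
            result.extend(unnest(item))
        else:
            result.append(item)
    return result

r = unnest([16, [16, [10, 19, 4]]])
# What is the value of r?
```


unnest([16, [16, [10, 19, 4]]])
Processing each element:
  16 is not a list -> append 16
  [16, [10, 19, 4]] is a list -> unnest recursively -> [16, 10, 19, 4]
= [16, 16, 10, 19, 4]


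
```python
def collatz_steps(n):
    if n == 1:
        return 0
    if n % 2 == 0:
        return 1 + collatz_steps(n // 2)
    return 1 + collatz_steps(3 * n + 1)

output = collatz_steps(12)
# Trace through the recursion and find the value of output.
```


collatz_steps(12)
12 is even -> collatz_steps(6)
6 is even -> collatz_steps(3)
3 is odd -> 3*3+1 = 10 -> collatz_steps(10)
10 is even -> collatz_steps(5)
5 is odd -> 3*5+1 = 16 -> collatz_steps(16)
16 is even -> collatz_steps(8)
8 is even -> collatz_steps(4)
4 is even -> collatz_steps(2)
2 is even -> collatz_steps(1)
Reached 1 after 9 steps
= 9


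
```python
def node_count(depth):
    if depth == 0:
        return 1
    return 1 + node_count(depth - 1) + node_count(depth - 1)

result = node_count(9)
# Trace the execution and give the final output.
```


node_count(9)
= 1 + node_count(8) + node_count(8)
= 1 + 2 * node_count(8)
node_count(k) = 2^(k+1) - 1
node_count(0) = 1
node_count(1) = 3
node_count(2) = 7
node_count(3) = 15
node_count(4) = 31
node_count(9) = 2^10 - 1 = 1023


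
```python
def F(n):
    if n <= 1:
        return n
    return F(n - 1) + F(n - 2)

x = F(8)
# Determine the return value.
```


F(8)
= F(7) + F(6)
= (F(6) + F(5)) + F(6)
Computing bottom-up: F(0)=0, F(1)=1, F(2)=1, F(3)=2, F(4)=3, F(5)=5, F(6)=8, F(7)=13, F(8)=21
= 21


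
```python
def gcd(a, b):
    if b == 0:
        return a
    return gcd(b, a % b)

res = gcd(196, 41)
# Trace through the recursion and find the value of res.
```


gcd(196, 41)
= gcd(41, 196 % 41) = gcd(41, 32)
= gcd(32, 41 % 32) = gcd(32, 9)
= gcd(9, 32 % 9) = gcd(9, 5)
= gcd(5, 9 % 5) = gcd(5, 4)
= gcd(4, 5 % 4) = gcd(4, 1)
= gcd(1, 4 % 1) = gcd(1, 0)
b == 0, return a = 1


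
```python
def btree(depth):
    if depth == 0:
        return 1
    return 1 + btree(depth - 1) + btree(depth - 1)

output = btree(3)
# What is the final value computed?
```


btree(3)
= 1 + btree(2) + btree(2)
= 1 + 2 * btree(2)
btree(k) = 2^(k+1) - 1
btree(0) = 1
btree(1) = 3
btree(2) = 7
btree(3) = 15
btree(3) = 2^4 - 1 = 15


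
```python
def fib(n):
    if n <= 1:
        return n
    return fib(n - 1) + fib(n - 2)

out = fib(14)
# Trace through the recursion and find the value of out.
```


fib(14)
= fib(13) + fib(12)
= (fib(12) + fib(11)) + fib(12)
Computing bottom-up: fib(0)=0, fib(1)=1, fib(2)=1, fib(3)=2, fib(4)=3, fib(5)=5, fib(6)=8, fib(7)=13, fib(8)=21, fib(9)=34, fib(10)=55, fib(11)=89, fib(12)=144, fib(13)=233, fib(14)=377
= 377


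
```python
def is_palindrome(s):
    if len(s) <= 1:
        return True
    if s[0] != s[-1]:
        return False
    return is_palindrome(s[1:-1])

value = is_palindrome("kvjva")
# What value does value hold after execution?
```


is_palindrome("kvjva")
"kvjva": s[0]='k' != s[-1]='a' -> False
= False


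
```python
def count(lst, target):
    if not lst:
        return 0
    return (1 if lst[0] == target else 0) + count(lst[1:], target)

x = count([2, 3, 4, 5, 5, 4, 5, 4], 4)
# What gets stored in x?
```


count([2, 3, 4, 5, 5, 4, 5, 4], 4)
lst[0]=2 != 4: 0 + count([3, 4, 5, 5, 4, 5, 4], 4)
lst[0]=3 != 4: 0 + count([4, 5, 5, 4, 5, 4], 4)
lst[0]=4 == 4: 1 + count([5, 5, 4, 5, 4], 4)
lst[0]=5 != 4: 0 + count([5, 4, 5, 4], 4)
lst[0]=5 != 4: 0 + count([4, 5, 4], 4)
lst[0]=4 == 4: 1 + count([5, 4], 4)
lst[0]=5 != 4: 0 + count([4], 4)
lst[0]=4 == 4: 1 + count([], 4)
= 3


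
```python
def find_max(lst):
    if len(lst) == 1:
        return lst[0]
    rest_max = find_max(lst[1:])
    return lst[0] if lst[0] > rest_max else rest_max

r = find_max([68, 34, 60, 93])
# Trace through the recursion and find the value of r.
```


find_max([68, 34, 60, 93])
= compare 68 with find_max([34, 60, 93])
= compare 34 with find_max([60, 93])
= compare 60 with find_max([93])
Base: find_max([93]) = 93
compare 60 with 93: max = 93
compare 34 with 93: max = 93
compare 68 with 93: max = 93
= 93


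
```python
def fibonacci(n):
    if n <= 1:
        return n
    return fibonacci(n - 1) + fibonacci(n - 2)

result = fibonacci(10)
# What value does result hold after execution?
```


fibonacci(10)
= fibonacci(9) + fibonacci(8)
= (fibonacci(8) + fibonacci(7)) + fibonacci(8)
Computing bottom-up: fibonacci(0)=0, fibonacci(1)=1, fibonacci(2)=1, fibonacci(3)=2, fibonacci(4)=3, fibonacci(5)=5, fibonacci(6)=8, fibonacci(7)=13, fibonacci(8)=21, fibonacci(9)=34, fibonacci(10)=55
= 55


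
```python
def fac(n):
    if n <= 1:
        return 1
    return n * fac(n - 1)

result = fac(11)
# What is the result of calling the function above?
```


fac(11)
= 11 * fac(10)
= 11 * 10 * fac(9)
= 11 * 10 * 9 * fac(8)
= 11 * 10 * 9 * 8 * fac(7)
= 11 * 10 * 9 * 8 * 7 * fac(6)
= 11 * 10 * 9 * 8 * 7 * 6 * fac(5)
= 11 * 10 * 9 * 8 * 7 * 6 * 5 * fac(4)
= 11 * 10 * 9 * 8 * 7 * 6 * 5 * 4 * fac(3)
= 11 * 10 * 9 * 8 * 7 * 6 * 5 * 4 * 3 * fac(2)
= 11 * 10 * 9 * 8 * 7 * 6 * 5 * 4 * 3 * 2 * fac(1)
= 11 * 10 * 9 * 8 * 7 * 6 * 5 * 4 * 3 * 2 * 1
= 39916800


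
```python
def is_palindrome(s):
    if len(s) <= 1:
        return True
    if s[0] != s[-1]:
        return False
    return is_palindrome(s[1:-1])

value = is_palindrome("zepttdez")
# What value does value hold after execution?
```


is_palindrome("zepttdez")
"zepttdez": s[0]='z' == s[-1]='z' -> is_palindrome("epttde")
"epttde": s[0]='e' == s[-1]='e' -> is_palindrome("pttd")
"pttd": s[0]='p' != s[-1]='d' -> False
= False


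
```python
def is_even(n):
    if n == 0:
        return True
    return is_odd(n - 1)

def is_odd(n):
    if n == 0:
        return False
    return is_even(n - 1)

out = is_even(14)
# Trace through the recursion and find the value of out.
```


is_even(14)
= is_odd(13)
= is_even(12)
= is_odd(11)
= is_even(10)
= is_odd(9)
= is_even(8)
= is_odd(7)
= is_even(6)
= is_odd(5)
= is_even(4)
= is_odd(3)
= is_even(2)
= is_odd(1)
= is_even(0)
n == 0: return True
= True


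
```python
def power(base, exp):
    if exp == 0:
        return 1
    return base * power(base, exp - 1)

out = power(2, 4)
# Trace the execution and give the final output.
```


power(2, 4)
= 2 * power(2, 3)
= 2 * 2 * power(2, 2)
= 2 * 2 * 2 * power(2, 1)
= 2 * 2 * 2 * 2 * power(2, 0)
= 2 * 2 * 2 * 2 * 1
= 16


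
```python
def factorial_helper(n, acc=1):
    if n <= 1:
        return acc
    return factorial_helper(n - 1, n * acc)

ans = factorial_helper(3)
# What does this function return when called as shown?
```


factorial_helper(3, 1)
= factorial_helper(2, 3 * 1) = factorial_helper(2, 3)
= factorial_helper(1, 2 * 3) = factorial_helper(1, 6)
n <= 1, return acc = 6


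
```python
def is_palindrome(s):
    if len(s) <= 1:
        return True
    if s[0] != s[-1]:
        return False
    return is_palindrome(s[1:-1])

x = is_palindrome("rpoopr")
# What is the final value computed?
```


is_palindrome("rpoopr")
"rpoopr": s[0]='r' == s[-1]='r' -> is_palindrome("poop")
"poop": s[0]='p' == s[-1]='p' -> is_palindrome("oo")
"oo": s[0]='o' == s[-1]='o' -> is_palindrome("")
"": len <= 1 -> True
= True


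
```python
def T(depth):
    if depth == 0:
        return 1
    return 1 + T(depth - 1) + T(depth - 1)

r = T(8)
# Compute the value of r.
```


T(8)
= 1 + T(7) + T(7)
= 1 + 2 * T(7)
T(k) = 2^(k+1) - 1
T(0) = 1
T(1) = 3
T(2) = 7
T(3) = 15
T(4) = 31
T(8) = 2^9 - 1 = 511


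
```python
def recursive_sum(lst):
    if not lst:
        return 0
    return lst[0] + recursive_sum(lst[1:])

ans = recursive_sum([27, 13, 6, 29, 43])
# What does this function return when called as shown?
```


recursive_sum([27, 13, 6, 29, 43])
= 27 + recursive_sum([13, 6, 29, 43])
= 27 + 13 + recursive_sum([6, 29, 43])
= 27 + 13 + 6 + recursive_sum([29, 43])
= 27 + 13 + 6 + 29 + recursive_sum([43])
= 27 + 13 + 6 + 29 + 43 + recursive_sum([])
= 27 + 13 + 6 + 29 + 43 + 0
= 118


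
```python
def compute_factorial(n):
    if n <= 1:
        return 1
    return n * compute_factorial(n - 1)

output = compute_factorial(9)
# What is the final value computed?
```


compute_factorial(9)
= 9 * compute_factorial(8)
= 9 * 8 * compute_factorial(7)
= 9 * 8 * 7 * compute_factorial(6)
= 9 * 8 * 7 * 6 * compute_factorial(5)
= 9 * 8 * 7 * 6 * 5 * compute_factorial(4)
= 9 * 8 * 7 * 6 * 5 * 4 * compute_factorial(3)
= 9 * 8 * 7 * 6 * 5 * 4 * 3 * compute_factorial(2)
= 9 * 8 * 7 * 6 * 5 * 4 * 3 * 2 * compute_factorial(1)
= 9 * 8 * 7 * 6 * 5 * 4 * 3 * 2 * 1
= 362880


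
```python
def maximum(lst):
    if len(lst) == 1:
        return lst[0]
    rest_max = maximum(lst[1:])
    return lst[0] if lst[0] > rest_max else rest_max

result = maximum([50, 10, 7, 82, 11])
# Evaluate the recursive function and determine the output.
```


maximum([50, 10, 7, 82, 11])
= compare 50 with maximum([10, 7, 82, 11])
= compare 10 with maximum([7, 82, 11])
= compare 7 with maximum([82, 11])
= compare 82 with maximum([11])
Base: maximum([11]) = 11
compare 82 with 11: max = 82
compare 7 with 82: max = 82
compare 10 with 82: max = 82
compare 50 with 82: max = 82
= 82


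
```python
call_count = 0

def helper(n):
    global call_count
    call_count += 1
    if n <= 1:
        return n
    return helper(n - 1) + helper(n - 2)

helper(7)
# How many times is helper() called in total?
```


helper(7) calls helper(6) and helper(5); each non-base call branches into two more.
Let C(k) = total number of calls made by helper(k), including the call to helper(k) itself.
Base cases: C(0) = 1, C(1) = 1
Recurrence: C(k) = 1 + C(k-1) + C(k-2)
  C(2) = 1 + C(1) + C(0) = 1 + 1 + 1 = 3
  C(3) = 1 + C(2) + C(1) = 1 + 3 + 1 = 5
  C(4) = 1 + C(3) + C(2) = 1 + 5 + 3 = 9
  C(5) = 1 + C(4) + C(3) = 1 + 9 + 5 = 15
  C(6) = 1 + C(5) + C(4) = 1 + 15 + 9 = 25
  C(7) = 1 + C(6) + C(5) = 1 + 25 + 15 = 41
Total calls = C(7) = 41


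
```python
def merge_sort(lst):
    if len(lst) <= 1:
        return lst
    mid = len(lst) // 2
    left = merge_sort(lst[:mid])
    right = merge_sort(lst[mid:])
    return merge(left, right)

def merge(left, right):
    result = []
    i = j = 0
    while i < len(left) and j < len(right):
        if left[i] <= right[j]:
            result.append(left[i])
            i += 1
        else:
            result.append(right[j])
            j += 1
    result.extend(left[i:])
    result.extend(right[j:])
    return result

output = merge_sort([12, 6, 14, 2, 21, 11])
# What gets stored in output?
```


merge_sort([12, 6, 14, 2, 21, 11])
Split into [12, 6, 14] and [2, 21, 11]
Left sorted: [6, 12, 14]
Right sorted: [2, 11, 21]
Merge [6, 12, 14] and [2, 11, 21]
= [2, 6, 11, 12, 14, 21]


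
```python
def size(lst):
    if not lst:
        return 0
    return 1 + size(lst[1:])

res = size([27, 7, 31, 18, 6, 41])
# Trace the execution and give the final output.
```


size([27, 7, 31, 18, 6, 41])
= 1 + size([7, 31, 18, 6, 41])
= 1 + 1 + size([31, 18, 6, 41])
= 1 + 1 + 1 + size([18, 6, 41])
= 1 + 1 + 1 + 1 + size([6, 41])
= 1 + 1 + 1 + 1 + 1 + size([41])
= 1 + 1 + 1 + 1 + 1 + 1 + size([])
= 1 + 1 + 1 + 1 + 1 + 1 + 0
= 6


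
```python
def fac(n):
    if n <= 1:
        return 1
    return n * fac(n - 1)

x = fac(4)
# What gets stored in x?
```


fac(4)
= 4 * fac(3)
= 4 * 3 * fac(2)
= 4 * 3 * 2 * fac(1)
= 4 * 3 * 2 * 1
= 24


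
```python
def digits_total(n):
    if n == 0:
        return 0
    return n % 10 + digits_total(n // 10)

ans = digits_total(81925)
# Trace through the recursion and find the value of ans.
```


digits_total(81925)
= 5 + digits_total(8192)
= 5 + 2 + digits_total(819)
= 5 + 2 + 9 + digits_total(81)
= 5 + 2 + 9 + 1 + digits_total(8)
= 5 + 2 + 9 + 1 + 8 + digits_total(0)
= 5 + 2 + 9 + 1 + 8 + 0
= 25


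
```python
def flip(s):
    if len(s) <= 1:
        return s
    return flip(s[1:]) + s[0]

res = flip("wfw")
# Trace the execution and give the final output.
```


flip("wfw")
= flip("fw") + "w"
= flip("w") + "f" + "w"
= "w" + "f" + "w"
= "wfw"


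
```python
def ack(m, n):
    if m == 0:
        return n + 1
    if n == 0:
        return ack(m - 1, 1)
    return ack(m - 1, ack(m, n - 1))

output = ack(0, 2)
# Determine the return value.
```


ack(0, 2)
m == 0: return 2 + 1 = 3
= 3


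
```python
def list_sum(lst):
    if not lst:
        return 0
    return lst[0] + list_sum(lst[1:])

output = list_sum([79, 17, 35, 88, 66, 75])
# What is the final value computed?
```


list_sum([79, 17, 35, 88, 66, 75])
= 79 + list_sum([17, 35, 88, 66, 75])
= 79 + 17 + list_sum([35, 88, 66, 75])
= 79 + 17 + 35 + list_sum([88, 66, 75])
= 79 + 17 + 35 + 88 + list_sum([66, 75])
= 79 + 17 + 35 + 88 + 66 + list_sum([75])
= 79 + 17 + 35 + 88 + 66 + 75 + list_sum([])
= 79 + 17 + 35 + 88 + 66 + 75 + 0
= 360
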